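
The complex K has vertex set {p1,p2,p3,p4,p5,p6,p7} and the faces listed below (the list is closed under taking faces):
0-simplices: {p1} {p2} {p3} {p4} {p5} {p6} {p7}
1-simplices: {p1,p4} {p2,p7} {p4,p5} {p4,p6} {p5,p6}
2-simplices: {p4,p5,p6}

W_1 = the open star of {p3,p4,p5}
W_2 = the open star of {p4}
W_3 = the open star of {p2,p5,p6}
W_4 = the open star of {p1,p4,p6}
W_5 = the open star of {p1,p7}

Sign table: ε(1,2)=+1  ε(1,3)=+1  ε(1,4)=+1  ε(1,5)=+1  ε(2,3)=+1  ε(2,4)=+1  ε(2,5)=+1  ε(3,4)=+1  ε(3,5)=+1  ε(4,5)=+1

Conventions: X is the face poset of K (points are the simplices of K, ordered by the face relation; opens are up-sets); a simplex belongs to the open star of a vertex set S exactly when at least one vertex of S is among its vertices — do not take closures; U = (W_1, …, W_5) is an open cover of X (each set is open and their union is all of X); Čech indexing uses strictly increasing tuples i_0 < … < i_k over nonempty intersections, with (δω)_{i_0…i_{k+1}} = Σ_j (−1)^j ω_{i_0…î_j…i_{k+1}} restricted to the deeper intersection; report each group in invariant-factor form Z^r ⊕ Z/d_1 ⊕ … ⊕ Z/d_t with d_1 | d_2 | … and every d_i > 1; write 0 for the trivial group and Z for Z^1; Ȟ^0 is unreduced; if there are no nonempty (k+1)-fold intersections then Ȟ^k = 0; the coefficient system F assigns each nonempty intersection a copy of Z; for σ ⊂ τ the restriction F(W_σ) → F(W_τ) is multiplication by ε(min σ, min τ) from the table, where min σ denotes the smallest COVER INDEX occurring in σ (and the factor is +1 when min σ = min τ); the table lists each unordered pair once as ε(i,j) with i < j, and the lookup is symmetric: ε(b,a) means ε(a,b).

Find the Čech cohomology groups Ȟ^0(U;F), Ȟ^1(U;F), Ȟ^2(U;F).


nonempty intersections:
  W1={{p3},{p4},{p5},{p1,p4},{p4,p5},{p4,p6},{p5,p6},{p4,p5,p6}} W2={{p4},{p1,p4},{p4,p5},{p4,p6},{p4,p5,p6}} W3={{p2},{p5},{p6},{p2,p7},{p4,p5},{p4,p6},{p5,p6},{p4,p5,p6}} W4={{p1},{p4},{p6},{p1,p4},{p4,p5},{p4,p6},{p5,p6},{p4,p5,p6}} W5={{p1},{p7},{p1,p4},{p2,p7}}
  W12={{p4},{p1,p4},{p4,p5},{p4,p6},{p4,p5,p6}} W13={{p5},{p4,p5},{p4,p6},{p5,p6},{p4,p5,p6}} W14={{p4},{p1,p4},{p4,p5},{p4,p6},{p5,p6},{p4,p5,p6}} W15={{p1,p4}} W23={{p4,p5},{p4,p6},{p4,p5,p6}} W24={{p4},{p1,p4},{p4,p5},{p4,p6},{p4,p5,p6}} W25={{p1,p4}} W34={{p6},{p4,p5},{p4,p6},{p5,p6},{p4,p5,p6}} W35={{p2,p7}} W45={{p1},{p1,p4}}
  W123={{p4,p5},{p4,p6},{p4,p5,p6}} W124={{p4},{p1,p4},{p4,p5},{p4,p6},{p4,p5,p6}} W125={{p1,p4}} W134={{p4,p5},{p4,p6},{p5,p6},{p4,p5,p6}} W145={{p1,p4}} W234={{p4,p5},{p4,p6},{p4,p5,p6}} W245={{p1,p4}}
  W1234={{p4,p5},{p4,p6},{p4,p5,p6}} W1245={{p1,p4}}
C dims 5,10,7,2; δ0: rk 4, SNF 1^4; δ1: rk 5, SNF 1^5; δ2: rk 2, SNF 1^2
Ȟ^0: (5−4)−0=1 ⇒ Z
Ȟ^1: (10−5)−4=1 ⇒ Z
Ȟ^2: (7−2)−5=0 ⇒ 0

Ȟ^0(U;F) ≅ Z, Ȟ^1(U;F) ≅ Z, Ȟ^2(U;F) ≅ 0


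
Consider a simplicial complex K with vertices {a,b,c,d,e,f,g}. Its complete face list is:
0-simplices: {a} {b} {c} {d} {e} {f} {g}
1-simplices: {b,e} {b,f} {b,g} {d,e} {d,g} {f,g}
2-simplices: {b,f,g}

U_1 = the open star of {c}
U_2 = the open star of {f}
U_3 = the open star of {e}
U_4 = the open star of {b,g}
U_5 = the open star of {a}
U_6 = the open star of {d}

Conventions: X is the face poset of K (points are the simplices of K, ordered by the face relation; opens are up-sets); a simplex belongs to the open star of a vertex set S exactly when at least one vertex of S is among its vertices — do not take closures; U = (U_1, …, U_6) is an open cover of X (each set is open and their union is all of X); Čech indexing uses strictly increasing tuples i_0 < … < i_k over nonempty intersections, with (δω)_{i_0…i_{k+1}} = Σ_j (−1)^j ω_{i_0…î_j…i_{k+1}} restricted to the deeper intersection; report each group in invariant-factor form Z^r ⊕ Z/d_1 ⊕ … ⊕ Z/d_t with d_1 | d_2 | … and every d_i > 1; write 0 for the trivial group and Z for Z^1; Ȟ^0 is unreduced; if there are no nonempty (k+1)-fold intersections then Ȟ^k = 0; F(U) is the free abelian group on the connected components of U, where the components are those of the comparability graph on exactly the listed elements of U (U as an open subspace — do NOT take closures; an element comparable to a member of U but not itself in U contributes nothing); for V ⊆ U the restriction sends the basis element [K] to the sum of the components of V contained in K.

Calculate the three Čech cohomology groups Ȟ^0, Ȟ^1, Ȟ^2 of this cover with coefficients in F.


Ȟ^0(U;F) ≅ Z^3,  Ȟ^1(U;F) ≅ Z,  Ȟ^2(U;F) ≅ 0

nonempty intersections:
  U1={{c}} U2={{f},{b,f},{f,g},{b,f,g}} U3={{e},{b,e},{d,e}} U4={{b},{g},{b,e},{b,f},{b,g},{d,g},{f,g},{b,f,g}} U5={{a}} U6={{d},{d,e},{d,g}}
  U24={{b,f},{f,g},{b,f,g}} U34={{b,e}} U36={{d,e}} U46={{d,g}}
components per intersection:
  U1: {{c}}
  U2: {{f},{b,f},{f,g},{b,f,g}}
  U3: {{e},{b,e},{d,e}}
  U4: {{b},{g},{b,e},{b,f},{b,g},{d,g},{f,g},{b,f,g}}
  U5: {{a}}
  U6: {{d},{d,e},{d,g}}
  U24: {{b,f},{f,g},{b,f,g}}
  U34: {{b,e}}
  U36: {{d,e}}
  U46: {{d,g}}
C dims 6,4; δ0: rk 3, SNF 1^3
Ȟ^0: (6−3)−0=3 ⇒ Z^3
Ȟ^1: (4−0)−3=1 ⇒ Z
Ȟ^2: (0−0)−0=0 ⇒ 0


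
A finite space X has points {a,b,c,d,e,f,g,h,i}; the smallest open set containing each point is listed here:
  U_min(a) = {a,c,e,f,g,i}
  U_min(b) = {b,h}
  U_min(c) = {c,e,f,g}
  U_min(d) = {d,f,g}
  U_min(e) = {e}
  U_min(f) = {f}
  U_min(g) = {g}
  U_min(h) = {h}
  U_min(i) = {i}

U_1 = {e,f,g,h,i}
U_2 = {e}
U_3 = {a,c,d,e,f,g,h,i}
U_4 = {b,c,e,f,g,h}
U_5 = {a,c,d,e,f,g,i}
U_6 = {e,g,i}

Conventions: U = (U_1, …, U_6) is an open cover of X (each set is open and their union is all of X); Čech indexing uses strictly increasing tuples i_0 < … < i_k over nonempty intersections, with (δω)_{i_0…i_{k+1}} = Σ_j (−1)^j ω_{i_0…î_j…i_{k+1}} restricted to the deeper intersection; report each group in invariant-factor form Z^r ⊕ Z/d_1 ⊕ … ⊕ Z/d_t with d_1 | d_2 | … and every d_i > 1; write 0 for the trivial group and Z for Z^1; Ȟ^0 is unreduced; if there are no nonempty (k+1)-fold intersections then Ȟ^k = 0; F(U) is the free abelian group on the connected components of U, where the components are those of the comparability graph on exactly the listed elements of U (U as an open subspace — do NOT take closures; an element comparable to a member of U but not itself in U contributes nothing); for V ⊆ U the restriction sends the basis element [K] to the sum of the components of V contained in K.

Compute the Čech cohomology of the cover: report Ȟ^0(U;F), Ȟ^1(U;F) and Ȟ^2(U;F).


intersection data:
  U12={e} U13={e,f,g,h,i} U14={e,f,g,h} U15={e,f,g,i} U16={e,g,i} U23={e} U24={e} U25={e} U26={e} U34={c,e,f,g,h} U35={a,c,d,e,f,g,i} U36={e,g,i} U45={c,e,f,g} U46={e,g} U56={e,g,i}
  U123={e} U124={e} U125={e} U126={e} U134={e,f,g,h} U135={e,f,g,i} U136={e,g,i} U145={e,f,g} U146={e,g} U156={e,g,i} U234={e} U235={e} U236={e} U245={e} U246={e} U256={e} U345={c,e,f,g} U346={e,g} U356={e,g,i} U456={e,g}
  U1234={e} U1235={e} U1236={e} U1245={e} U1246={e} U1256={e} U1345={e,f,g} U1346={e,g} U1356={e,g,i} U1456={e,g} U2345={e} U2346={e} U2356={e} U2456={e} U3456={e,g}
  U12345={e} U12346={e} U12356={e} U12456={e} U13456={e,g} U23456={e}
  U123456={e}
components per intersection:
  U1: {e} {f} {g} {h} {i}
  U2: {e}
  U3: {a,c,d,e,f,g,i} {h}
  U4: {b,h} {c,e,f,g}
  U5: {a,c,d,e,f,g,i}
  U6: {e} {g} {i}
  U12: {e}
  U13: {e} {f} {g} {h} {i}
  U14: {e} {f} {g} {h}
  U15: {e} {f} {g} {i}
  U16: {e} {g} {i}
  U23: {e}
  U24: {e}
  U25: {e}
  U26: {e}
  U34: {c,e,f,g} {h}
  U35: {a,c,d,e,f,g,i}
  U36: {e} {g} {i}
  U45: {c,e,f,g}
  U46: {e} {g}
  U56: {e} {g} {i}
  U123: {e}
  U124: {e}
  U125: {e}
  U126: {e}
  U134: {e} {f} {g} {h}
  U135: {e} {f} {g} {i}
  U136: {e} {g} {i}
  U145: {e} {f} {g}
  U146: {e} {g}
  U156: {e} {g} {i}
  U234: {e}
  U235: {e}
  U236: {e}
  U245: {e}
  U246: {e}
  U256: {e}
  U345: {c,e,f,g}
  U346: {e} {g}
  U356: {e} {g} {i}
  U456: {e} {g}
  U1234: {e}
  U1235: {e}
  U1236: {e}
  U1245: {e}
  U1246: {e}
  U1256: {e}
  U1345: {e} {f} {g}
  U1346: {e} {g}
  U1356: {e} {g} {i}
  U1456: {e} {g}
  U2345: {e}
  U2346: {e}
  U2356: {e}
  U2456: {e}
  U3456: {e} {g}
  U12345: {e}
  U12346: {e}
  U12356: {e}
  U12456: {e}
  U13456: {e} {g}
  U23456: {e}
  U123456: {e}
C dims 14,33,37,22; δ0: rk 12, SNF 1^12; δ1: rk 21, SNF 1^21; δ2: rk 16, SNF 1^16
Ȟ^0 = (14 − 12) − 0 = 2, so Ȟ^0 ≅ Z^2
Ȟ^1 = (33 − 21) − 12 = 0, so Ȟ^1 ≅ 0
Ȟ^2 = (37 − 16) − 21 = 0, so Ȟ^2 ≅ 0

Ȟ^0 = Z^2, Ȟ^1 = 0 and Ȟ^2 = 0


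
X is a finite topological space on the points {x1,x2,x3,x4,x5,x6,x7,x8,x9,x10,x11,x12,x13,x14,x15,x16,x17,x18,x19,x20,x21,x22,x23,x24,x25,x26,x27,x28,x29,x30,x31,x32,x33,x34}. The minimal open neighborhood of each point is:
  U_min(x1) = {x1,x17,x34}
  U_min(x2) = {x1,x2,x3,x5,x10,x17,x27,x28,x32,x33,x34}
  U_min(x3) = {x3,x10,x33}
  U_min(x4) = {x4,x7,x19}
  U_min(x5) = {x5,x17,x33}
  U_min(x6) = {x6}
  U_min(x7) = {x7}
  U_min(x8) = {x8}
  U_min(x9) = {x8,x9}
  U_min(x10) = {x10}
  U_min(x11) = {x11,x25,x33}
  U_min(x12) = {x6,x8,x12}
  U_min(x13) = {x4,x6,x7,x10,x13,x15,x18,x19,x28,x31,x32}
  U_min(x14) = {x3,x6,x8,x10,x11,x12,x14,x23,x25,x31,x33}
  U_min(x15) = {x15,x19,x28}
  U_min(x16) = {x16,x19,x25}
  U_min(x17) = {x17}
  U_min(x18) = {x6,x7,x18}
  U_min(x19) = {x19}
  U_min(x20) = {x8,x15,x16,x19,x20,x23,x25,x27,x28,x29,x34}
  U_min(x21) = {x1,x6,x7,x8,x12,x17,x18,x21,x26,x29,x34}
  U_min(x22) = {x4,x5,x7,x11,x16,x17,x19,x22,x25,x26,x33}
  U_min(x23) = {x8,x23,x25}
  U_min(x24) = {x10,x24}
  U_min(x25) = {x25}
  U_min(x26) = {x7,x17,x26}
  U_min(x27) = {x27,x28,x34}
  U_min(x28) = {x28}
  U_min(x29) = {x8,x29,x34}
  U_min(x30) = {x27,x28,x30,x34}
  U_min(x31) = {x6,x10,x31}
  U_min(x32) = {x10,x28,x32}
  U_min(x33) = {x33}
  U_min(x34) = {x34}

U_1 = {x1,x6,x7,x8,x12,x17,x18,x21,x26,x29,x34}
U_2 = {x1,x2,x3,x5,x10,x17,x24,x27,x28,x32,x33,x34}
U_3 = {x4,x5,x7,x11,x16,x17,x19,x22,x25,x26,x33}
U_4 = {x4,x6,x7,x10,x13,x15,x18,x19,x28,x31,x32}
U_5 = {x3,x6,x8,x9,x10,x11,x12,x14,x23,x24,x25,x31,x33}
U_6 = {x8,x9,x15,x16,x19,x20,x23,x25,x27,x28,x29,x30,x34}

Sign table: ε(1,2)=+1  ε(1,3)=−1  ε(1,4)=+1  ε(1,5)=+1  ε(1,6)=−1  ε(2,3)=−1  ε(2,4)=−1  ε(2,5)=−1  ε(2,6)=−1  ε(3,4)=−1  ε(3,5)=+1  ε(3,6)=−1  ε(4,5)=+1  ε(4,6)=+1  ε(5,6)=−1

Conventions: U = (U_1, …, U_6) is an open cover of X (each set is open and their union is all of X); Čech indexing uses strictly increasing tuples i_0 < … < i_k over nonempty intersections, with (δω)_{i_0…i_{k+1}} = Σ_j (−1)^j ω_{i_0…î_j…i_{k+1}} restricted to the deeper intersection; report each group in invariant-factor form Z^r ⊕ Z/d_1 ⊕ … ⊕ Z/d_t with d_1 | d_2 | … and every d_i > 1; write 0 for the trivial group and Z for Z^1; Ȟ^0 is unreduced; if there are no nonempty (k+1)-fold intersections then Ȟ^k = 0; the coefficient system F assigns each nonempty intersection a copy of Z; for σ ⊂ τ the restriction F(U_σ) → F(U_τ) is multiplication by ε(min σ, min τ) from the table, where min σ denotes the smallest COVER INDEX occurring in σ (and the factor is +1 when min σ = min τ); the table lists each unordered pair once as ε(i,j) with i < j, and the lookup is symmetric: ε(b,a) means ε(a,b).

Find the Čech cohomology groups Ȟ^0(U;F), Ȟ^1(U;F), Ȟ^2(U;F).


nerve of the cover:
  U12={x1,x17,x34} U13={x7,x17,x26} U14={x6,x7,x18} U15={x6,x8,x12} U16={x8,x29,x34} U23={x5,x17,x33} U24={x10,x28,x32} U25={x3,x10,x24,x33} U26={x27,x28,x34} U34={x4,x7,x19} U35={x11,x25,x33} U36={x16,x19,x25} U45={x6,x10,x31} U46={x15,x19,x28} U56={x8,x9,x23,x25}
  U123={x17} U126={x34} U134={x7} U145={x6} U156={x8} U235={x33} U245={x10} U246={x28} U346={x19} U356={x25}
C dims 6,15,10; δ0: rk 6, SNF 1^5·2; δ1: rk 9, SNF 1^9
Ȟ^0 = (6 − 6) − 0 = 0, so Ȟ^0 ≅ 0
Ȟ^1 = (15 − 9) − 6 = 0 plus torsion [2], so Ȟ^1 ≅ Z/2
Ȟ^2 = (10 − 0) − 9 = 1, so Ȟ^2 ≅ Z

Ȟ^0(U;F) ≅ 0; Ȟ^1(U;F) ≅ Z/2; Ȟ^2(U;F) ≅ Z


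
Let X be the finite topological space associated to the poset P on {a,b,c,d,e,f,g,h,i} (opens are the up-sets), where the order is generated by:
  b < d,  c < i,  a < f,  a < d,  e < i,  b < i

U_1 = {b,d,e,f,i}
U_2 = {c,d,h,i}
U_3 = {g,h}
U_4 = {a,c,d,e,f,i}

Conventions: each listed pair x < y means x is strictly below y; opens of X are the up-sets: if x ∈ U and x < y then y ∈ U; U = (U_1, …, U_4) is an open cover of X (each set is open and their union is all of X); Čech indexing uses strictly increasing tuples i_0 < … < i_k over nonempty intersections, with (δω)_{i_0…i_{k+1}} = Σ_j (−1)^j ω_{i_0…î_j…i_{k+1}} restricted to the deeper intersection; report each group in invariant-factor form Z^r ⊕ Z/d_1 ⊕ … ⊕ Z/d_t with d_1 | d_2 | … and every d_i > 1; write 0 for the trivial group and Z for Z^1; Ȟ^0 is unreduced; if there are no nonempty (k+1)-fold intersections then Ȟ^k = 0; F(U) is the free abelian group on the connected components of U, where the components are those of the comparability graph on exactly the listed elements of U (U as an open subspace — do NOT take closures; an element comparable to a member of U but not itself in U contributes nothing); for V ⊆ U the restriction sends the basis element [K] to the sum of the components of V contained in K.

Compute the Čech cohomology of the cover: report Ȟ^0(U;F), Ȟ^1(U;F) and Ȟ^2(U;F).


Ȟ^0 = Z^3, Ȟ^1 = 0 and Ȟ^2 = 0

nerve simplices:
  U12={d,i} U14={d,e,f,i} U23={h} U24={c,d,i}
  U124={d,i}
components per intersection:
  U1: {b,d,e,i} {f}
  U2: {c,i} {d} {h}
  U3: {g} {h}
  U4: {a,d,f} {c,e,i}
  U12: {d} {i}
  U14: {d} {e,i} {f}
  U23: {h}
  U24: {c,i} {d}
  U124: {d} {i}
C dims 9,8,2; δ0: rk 6, SNF 1^6; δ1: rk 2, SNF 1^2
degree 0: 9−6−0 = 3 → Ȟ^0 ≅ Z^3
degree 1: 8−2−6 = 0 → Ȟ^1 ≅ 0
degree 2: 2−0−2 = 0 → Ȟ^2 ≅ 0


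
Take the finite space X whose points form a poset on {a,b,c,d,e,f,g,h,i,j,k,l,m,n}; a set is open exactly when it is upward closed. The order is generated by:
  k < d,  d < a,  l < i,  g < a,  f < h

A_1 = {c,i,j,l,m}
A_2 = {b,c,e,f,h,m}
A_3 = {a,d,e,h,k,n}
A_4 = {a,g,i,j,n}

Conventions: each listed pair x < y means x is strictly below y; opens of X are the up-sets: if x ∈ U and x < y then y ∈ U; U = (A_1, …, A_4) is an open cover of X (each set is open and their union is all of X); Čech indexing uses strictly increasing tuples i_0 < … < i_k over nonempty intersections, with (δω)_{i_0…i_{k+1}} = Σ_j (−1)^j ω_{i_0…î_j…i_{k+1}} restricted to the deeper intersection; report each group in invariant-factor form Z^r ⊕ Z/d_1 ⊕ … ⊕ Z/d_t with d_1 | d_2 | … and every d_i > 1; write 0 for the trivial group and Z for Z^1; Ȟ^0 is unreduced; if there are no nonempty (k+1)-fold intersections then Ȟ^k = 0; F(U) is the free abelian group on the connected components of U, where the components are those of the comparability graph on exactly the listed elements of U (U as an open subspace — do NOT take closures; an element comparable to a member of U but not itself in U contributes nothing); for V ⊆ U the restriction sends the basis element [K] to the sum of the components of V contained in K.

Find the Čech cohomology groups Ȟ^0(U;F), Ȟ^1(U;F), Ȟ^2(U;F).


Ȟ^0 ≅ Z^9, Ȟ^1 ≅ 0, Ȟ^2 ≅ 0

nonempty overlaps:
  A12={c,m} A14={i,j} A23={e,h} A34={a,n}
components per intersection:
  A1: {c} {i,l} {j} {m}
  A2: {b} {c} {e} {f,h} {m}
  A3: {a,d,k} {e} {h} {n}
  A4: {a,g} {i} {j} {n}
  A12: {c} {m}
  A14: {i} {j}
  A23: {e} {h}
  A34: {a} {n}
C dims 17,8; δ0: rk 8, SNF 1^8
degree 0: 17−8−0 = 9 → Ȟ^0 ≅ Z^9
degree 1: 8−0−8 = 0 → Ȟ^1 ≅ 0
degree 2: 0−0−0 = 0 → Ȟ^2 ≅ 0


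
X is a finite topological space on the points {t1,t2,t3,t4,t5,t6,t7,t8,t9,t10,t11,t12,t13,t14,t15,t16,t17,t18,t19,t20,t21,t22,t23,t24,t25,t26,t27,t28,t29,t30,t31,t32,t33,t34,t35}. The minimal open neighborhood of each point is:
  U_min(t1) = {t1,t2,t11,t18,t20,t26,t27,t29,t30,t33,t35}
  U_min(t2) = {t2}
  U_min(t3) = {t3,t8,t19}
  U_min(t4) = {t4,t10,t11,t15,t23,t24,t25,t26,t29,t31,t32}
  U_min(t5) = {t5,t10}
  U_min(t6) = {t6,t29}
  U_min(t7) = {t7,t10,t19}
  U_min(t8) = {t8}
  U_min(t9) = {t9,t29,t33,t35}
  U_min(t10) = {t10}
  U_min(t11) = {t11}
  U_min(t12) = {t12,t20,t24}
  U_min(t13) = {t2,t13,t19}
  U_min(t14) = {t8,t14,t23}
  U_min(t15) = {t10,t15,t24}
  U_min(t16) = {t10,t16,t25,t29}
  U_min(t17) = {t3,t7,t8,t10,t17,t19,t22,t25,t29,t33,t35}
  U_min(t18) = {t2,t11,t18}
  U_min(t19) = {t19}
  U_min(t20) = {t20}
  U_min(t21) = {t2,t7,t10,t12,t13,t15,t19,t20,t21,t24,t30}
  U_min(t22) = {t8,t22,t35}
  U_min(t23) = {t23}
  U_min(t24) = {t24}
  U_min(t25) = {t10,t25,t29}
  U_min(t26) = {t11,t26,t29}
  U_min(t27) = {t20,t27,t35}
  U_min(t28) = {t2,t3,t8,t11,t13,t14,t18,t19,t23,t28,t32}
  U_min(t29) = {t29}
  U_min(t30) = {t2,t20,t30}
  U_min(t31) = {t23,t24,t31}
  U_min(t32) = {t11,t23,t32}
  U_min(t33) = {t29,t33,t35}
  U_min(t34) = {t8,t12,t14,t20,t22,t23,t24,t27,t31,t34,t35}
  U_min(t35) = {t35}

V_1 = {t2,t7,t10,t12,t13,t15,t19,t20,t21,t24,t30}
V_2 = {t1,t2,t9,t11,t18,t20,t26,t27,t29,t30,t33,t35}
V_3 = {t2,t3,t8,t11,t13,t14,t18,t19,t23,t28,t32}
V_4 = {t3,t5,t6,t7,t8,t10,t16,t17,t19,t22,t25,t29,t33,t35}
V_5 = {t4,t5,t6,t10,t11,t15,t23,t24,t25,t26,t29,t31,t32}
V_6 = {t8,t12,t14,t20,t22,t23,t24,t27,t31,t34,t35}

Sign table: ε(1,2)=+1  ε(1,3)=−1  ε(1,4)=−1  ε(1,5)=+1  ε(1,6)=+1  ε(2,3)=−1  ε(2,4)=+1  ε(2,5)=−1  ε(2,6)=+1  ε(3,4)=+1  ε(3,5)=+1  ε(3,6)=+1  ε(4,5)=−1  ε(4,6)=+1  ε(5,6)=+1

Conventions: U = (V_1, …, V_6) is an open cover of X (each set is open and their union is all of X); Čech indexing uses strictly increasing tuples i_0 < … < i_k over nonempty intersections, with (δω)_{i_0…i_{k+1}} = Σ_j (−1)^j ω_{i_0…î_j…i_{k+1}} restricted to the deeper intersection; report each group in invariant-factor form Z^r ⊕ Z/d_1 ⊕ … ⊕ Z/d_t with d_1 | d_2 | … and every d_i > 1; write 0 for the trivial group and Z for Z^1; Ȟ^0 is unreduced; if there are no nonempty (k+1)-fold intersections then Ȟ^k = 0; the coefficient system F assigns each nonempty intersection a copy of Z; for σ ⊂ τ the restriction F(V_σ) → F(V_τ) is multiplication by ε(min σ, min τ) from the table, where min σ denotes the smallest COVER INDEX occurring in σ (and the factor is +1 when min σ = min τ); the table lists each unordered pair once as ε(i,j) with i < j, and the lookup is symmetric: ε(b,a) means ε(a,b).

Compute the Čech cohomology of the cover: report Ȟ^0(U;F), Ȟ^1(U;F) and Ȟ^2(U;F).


Ȟ^0(U;F) ≅ 0; Ȟ^1(U;F) ≅ Z/2; Ȟ^2(U;F) ≅ Z

nonempty overlaps:
  V12={t2,t20,t30} V13={t2,t13,t19} V14={t7,t10,t19} V15={t10,t15,t24} V16={t12,t20,t24} V23={t2,t11,t18} V24={t29,t33,t35} V25={t11,t26,t29} V26={t20,t27,t35} V34={t3,t8,t19} V35={t11,t23,t32} V36={t8,t14,t23} V45={t5,t6,t10,t25,t29} V46={t8,t22,t35} V56={t23,t24,t31}
  V123={t2} V126={t20} V134={t19} V145={t10} V156={t24} V235={t11} V245={t29} V246={t35} V346={t8} V356={t23}
C dims 6,15,10; δ0: rk 6, SNF 1^5·2; δ1: rk 9, SNF 1^9
degree 0: 6−6−0 = 0 → Ȟ^0 ≅ 0
degree 1: 15−9−6 = 0 plus torsion [2] → Ȟ^1 ≅ Z/2
degree 2: 10−0−9 = 1 → Ȟ^2 ≅ Z


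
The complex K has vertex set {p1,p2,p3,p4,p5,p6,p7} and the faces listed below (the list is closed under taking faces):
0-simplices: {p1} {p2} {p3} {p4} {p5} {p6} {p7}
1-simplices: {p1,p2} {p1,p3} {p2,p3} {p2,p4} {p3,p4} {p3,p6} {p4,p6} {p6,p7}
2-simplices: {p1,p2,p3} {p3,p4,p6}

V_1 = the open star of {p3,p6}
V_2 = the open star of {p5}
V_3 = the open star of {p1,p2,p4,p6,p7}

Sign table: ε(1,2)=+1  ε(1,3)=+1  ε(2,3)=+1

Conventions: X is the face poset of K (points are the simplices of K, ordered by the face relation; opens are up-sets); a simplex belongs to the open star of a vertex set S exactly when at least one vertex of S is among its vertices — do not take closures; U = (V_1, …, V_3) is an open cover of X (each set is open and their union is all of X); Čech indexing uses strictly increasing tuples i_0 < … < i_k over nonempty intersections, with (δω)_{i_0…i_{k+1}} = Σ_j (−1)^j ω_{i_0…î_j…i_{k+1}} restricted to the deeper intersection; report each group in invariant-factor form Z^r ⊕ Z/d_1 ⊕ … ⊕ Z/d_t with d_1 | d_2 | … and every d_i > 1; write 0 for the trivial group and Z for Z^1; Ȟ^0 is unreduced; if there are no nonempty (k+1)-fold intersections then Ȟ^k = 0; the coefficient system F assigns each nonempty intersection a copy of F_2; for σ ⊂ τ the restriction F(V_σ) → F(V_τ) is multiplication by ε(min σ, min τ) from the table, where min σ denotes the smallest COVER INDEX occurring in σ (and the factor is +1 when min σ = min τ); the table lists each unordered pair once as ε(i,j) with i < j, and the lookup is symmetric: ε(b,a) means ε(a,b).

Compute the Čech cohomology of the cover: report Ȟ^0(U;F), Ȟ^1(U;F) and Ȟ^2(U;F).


nerve of the cover:
  V1={{p3},{p6},{p1,p3},{p2,p3},{p3,p4},{p3,p6},{p4,p6},{p6,p7},{p1,p2,p3},{p3,p4,p6}} V2={{p5}} V3={{p1},{p2},{p4},{p6},{p7},{p1,p2},{p1,p3},{p2,p3},{p2,p4},{p3,p4},{p3,p6},{p4,p6},{p6,p7},{p1,p2,p3},{p3,p4,p6}}
  V13={{p6},{p1,p3},{p2,p3},{p3,p4},{p3,p6},{p4,p6},{p6,p7},{p1,p2,p3},{p3,p4,p6}}
C dims 3,1; δ0: rk_F2 1
Ȟ^0 = (3 − 1) − 0 = 2, so Ȟ^0 ≅ Z/2 ⊕ Z/2
Ȟ^1 = (1 − 0) − 1 = 0, so Ȟ^1 ≅ 0
Ȟ^2 = (0 − 0) − 0 = 0, so Ȟ^2 ≅ 0

Ȟ^0 ≅ Z/2 ⊕ Z/2,  Ȟ^1 ≅ 0,  Ȟ^2 ≅ 0


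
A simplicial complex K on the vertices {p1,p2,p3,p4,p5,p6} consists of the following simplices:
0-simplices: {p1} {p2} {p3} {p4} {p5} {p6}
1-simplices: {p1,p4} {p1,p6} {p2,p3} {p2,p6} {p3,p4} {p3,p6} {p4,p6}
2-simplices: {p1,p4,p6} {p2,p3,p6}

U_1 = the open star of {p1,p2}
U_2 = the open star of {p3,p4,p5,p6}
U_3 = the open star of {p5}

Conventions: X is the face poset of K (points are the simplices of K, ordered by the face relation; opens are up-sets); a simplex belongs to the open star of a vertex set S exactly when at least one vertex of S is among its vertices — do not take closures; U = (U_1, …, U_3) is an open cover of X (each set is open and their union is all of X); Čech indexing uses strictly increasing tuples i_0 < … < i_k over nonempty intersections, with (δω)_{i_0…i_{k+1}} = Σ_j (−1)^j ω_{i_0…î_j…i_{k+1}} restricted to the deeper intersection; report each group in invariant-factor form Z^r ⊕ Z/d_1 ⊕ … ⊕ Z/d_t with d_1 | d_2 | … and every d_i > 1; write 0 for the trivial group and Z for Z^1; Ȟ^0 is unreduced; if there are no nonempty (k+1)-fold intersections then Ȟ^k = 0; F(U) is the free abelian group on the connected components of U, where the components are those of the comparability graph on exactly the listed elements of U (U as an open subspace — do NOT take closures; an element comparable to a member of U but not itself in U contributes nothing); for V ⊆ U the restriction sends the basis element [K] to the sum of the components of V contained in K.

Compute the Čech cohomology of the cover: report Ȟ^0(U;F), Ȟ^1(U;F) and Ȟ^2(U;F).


Ȟ^0 = Z^2; Ȟ^1 = 0; Ȟ^2 = 0

nonempty intersections:
  U1={{p1},{p2},{p1,p4},{p1,p6},{p2,p3},{p2,p6},{p1,p4,p6},{p2,p3,p6}} U2={{p3},{p4},{p5},{p6},{p1,p4},{p1,p6},{p2,p3},{p2,p6},{p3,p4},{p3,p6},{p4,p6},{p1,p4,p6},{p2,p3,p6}} U3={{p5}}
  U12={{p1,p4},{p1,p6},{p2,p3},{p2,p6},{p1,p4,p6},{p2,p3,p6}} U23={{p5}}
components per intersection:
  U1: {{p1},{p1,p4},{p1,p6},{p1,p4,p6}} {{p2},{p2,p3},{p2,p6},{p2,p3,p6}}
  U2: {{p3},{p4},{p6},{p1,p4},{p1,p6},{p2,p3},{p2,p6},{p3,p4},{p3,p6},{p4,p6},{p1,p4,p6},{p2,p3,p6}} {{p5}}
  U3: {{p5}}
  U12: {{p1,p4},{p1,p6},{p1,p4,p6}} {{p2,p3},{p2,p6},{p2,p3,p6}}
  U23: {{p5}}
C dims 5,3; δ0: rk 3, SNF 1^3
Ȟ^0: (5−3)−0=2 ⇒ Z^2
Ȟ^1: (3−0)−3=0 ⇒ 0
Ȟ^2: (0−0)−0=0 ⇒ 0


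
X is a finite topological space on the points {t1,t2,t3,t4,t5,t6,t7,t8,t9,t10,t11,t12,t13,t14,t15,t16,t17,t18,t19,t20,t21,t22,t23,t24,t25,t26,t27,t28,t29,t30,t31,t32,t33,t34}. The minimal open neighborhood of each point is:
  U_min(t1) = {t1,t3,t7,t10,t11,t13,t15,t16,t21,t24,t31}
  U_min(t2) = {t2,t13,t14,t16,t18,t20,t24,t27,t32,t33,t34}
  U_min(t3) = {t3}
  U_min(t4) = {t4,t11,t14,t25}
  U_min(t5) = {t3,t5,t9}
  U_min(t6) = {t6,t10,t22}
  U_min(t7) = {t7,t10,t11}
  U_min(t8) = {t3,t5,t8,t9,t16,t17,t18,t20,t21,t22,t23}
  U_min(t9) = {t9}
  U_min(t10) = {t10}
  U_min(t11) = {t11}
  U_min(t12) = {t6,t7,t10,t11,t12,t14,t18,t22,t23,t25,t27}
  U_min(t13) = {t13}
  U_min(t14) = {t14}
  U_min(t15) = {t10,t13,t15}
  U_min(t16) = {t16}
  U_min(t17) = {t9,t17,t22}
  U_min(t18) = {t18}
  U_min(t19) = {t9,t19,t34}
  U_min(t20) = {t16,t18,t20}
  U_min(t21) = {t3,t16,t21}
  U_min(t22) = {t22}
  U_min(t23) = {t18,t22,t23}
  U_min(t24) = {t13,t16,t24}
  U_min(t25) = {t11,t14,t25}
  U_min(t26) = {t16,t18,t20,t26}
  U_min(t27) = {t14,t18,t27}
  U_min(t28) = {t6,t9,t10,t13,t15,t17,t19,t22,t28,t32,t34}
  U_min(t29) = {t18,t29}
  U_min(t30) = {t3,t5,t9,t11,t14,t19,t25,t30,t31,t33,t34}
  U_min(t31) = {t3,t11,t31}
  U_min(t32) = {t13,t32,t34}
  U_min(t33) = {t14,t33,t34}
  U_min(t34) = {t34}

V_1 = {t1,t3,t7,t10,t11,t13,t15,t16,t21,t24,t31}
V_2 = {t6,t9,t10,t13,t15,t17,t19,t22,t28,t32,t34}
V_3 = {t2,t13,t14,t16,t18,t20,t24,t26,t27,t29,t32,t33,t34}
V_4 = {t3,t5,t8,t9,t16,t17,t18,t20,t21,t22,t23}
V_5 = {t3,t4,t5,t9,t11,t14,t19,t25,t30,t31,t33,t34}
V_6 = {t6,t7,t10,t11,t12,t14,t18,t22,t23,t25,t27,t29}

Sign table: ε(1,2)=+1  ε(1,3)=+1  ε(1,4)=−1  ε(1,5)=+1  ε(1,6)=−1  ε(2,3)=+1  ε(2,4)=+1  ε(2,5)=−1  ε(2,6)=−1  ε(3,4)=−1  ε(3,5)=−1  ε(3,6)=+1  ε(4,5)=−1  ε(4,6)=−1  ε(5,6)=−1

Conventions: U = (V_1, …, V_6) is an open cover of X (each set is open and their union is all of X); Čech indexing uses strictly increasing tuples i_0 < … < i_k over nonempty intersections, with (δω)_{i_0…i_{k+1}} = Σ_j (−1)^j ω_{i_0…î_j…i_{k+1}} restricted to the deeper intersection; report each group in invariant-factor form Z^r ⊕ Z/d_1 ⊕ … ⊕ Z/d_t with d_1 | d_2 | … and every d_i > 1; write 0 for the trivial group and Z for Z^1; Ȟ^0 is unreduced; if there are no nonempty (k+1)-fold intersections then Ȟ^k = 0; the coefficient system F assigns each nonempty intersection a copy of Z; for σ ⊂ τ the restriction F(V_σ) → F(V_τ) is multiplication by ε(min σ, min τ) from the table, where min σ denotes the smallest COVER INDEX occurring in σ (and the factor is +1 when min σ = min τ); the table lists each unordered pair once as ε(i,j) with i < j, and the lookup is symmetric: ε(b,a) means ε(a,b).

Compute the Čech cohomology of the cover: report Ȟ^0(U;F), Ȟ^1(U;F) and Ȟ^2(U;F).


Ȟ^0(U;F) ≅ 0; Ȟ^1(U;F) ≅ Z/2; Ȟ^2(U;F) ≅ Z

nonempty overlaps:
  V12={t10,t13,t15} V13={t13,t16,t24} V14={t3,t16,t21} V15={t3,t11,t31} V16={t7,t10,t11} V23={t13,t32,t34} V24={t9,t17,t22} V25={t9,t19,t34} V26={t6,t10,t22} V34={t16,t18,t20} V35={t14,t33,t34} V36={t14,t18,t27,t29} V45={t3,t5,t9} V46={t18,t22,t23} V56={t11,t14,t25}
  V123={t13} V126={t10} V134={t16} V145={t3} V156={t11} V235={t34} V245={t9} V246={t22} V346={t18} V356={t14}
C dims 6,15,10; δ0: rk 6, SNF 1^5·2; δ1: rk 9, SNF 1^9
degree 0: 6−6−0 = 0 → Ȟ^0 ≅ 0
degree 1: 15−9−6 = 0 plus torsion [2] → Ȟ^1 ≅ Z/2
degree 2: 10−0−9 = 1 → Ȟ^2 ≅ Z


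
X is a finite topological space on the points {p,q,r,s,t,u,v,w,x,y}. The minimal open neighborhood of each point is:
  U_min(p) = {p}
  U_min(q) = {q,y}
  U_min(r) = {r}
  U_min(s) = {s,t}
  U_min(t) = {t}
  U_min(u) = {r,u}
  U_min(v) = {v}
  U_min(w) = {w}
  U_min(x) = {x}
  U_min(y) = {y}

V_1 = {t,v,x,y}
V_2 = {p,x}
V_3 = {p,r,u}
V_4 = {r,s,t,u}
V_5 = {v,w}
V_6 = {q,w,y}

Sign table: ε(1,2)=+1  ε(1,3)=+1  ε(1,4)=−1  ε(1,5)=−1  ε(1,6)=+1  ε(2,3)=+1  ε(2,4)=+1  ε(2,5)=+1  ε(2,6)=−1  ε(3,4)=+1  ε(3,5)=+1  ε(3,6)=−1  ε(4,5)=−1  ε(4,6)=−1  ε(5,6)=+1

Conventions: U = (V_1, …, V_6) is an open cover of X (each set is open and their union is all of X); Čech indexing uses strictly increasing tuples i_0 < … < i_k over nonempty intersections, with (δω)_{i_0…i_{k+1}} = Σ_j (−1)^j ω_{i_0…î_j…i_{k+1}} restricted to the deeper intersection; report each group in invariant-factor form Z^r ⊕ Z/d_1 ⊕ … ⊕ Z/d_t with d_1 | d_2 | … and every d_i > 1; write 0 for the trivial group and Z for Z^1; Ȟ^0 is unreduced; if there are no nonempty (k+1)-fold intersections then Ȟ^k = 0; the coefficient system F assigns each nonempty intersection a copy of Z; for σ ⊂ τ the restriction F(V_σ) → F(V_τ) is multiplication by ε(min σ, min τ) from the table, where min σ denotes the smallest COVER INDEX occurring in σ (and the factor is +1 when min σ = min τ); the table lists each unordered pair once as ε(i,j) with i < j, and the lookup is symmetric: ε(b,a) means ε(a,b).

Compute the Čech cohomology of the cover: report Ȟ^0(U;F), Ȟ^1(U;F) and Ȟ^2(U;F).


nonempty intersections:
  V12={x} V14={t} V15={v} V16={y} V23={p} V34={r,u} V56={w}
C dims 6,7; δ0: rk 6, SNF 1^5·2
Ȟ^0: (6−6)−0=0 ⇒ 0
Ȟ^1: (7−0)−6=1 plus torsion [2] ⇒ Z ⊕ Z/2
Ȟ^2: (0−0)−0=0 ⇒ 0

Ȟ^0(U;F) ≅ 0; Ȟ^1(U;F) ≅ Z ⊕ Z/2; Ȟ^2(U;F) ≅ 0


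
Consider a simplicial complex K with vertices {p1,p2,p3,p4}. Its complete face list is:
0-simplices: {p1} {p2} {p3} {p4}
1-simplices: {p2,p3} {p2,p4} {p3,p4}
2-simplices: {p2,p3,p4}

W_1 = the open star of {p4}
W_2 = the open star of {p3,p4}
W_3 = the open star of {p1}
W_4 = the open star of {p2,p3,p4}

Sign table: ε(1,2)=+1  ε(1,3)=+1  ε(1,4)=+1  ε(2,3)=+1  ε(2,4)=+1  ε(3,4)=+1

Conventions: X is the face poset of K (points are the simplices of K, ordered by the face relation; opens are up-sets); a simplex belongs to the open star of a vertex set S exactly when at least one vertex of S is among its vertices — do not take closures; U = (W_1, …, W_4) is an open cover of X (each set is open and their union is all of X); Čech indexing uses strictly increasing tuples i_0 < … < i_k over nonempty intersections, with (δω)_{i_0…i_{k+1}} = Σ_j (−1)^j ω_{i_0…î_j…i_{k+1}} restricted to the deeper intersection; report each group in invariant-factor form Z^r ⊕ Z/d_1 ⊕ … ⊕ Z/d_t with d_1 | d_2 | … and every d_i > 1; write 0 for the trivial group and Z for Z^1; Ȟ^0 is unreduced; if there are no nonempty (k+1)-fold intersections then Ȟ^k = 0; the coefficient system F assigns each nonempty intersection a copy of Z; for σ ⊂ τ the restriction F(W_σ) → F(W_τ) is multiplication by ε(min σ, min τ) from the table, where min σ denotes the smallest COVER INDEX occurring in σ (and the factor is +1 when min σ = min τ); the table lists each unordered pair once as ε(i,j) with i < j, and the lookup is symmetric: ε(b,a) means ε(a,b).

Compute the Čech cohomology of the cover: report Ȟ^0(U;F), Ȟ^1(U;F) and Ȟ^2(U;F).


Ȟ^0(U;F) ≅ Z^2; Ȟ^1(U;F) ≅ 0; Ȟ^2(U;F) ≅ 0

nerve simplices:
  W1={{p4},{p2,p4},{p3,p4},{p2,p3,p4}} W2={{p3},{p4},{p2,p3},{p2,p4},{p3,p4},{p2,p3,p4}} W3={{p1}} W4={{p2},{p3},{p4},{p2,p3},{p2,p4},{p3,p4},{p2,p3,p4}}
  W12={{p4},{p2,p4},{p3,p4},{p2,p3,p4}} W14={{p4},{p2,p4},{p3,p4},{p2,p3,p4}} W24={{p3},{p4},{p2,p3},{p2,p4},{p3,p4},{p2,p3,p4}}
  W124={{p4},{p2,p4},{p3,p4},{p2,p3,p4}}
C dims 4,3,1; δ0: rk 2, SNF 1^2; δ1: rk 1, SNF 1^1
degree 0: 4−2−0 = 2 → Ȟ^0 ≅ Z^2
degree 1: 3−1−2 = 0 → Ȟ^1 ≅ 0
degree 2: 1−0−1 = 0 → Ȟ^2 ≅ 0


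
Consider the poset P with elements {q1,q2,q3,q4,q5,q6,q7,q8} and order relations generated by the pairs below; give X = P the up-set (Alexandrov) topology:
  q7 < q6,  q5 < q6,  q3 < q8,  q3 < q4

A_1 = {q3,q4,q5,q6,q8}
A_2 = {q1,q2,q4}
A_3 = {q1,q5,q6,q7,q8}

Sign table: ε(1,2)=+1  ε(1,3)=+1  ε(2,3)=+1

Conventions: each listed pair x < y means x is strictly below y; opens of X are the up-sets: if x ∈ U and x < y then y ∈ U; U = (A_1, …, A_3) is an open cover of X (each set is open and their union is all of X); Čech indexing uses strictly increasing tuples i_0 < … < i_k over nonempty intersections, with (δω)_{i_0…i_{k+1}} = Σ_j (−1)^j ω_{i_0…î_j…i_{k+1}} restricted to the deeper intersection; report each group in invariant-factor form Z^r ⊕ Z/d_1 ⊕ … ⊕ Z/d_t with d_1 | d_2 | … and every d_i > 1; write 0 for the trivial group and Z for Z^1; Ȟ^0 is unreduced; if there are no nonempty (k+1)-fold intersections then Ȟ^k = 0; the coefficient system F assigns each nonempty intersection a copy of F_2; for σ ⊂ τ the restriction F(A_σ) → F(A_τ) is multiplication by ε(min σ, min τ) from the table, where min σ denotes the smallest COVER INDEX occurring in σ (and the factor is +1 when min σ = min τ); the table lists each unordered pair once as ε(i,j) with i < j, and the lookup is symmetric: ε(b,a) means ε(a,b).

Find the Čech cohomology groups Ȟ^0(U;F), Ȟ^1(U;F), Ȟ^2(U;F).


Ȟ^0(U;F) ≅ Z/2; Ȟ^1(U;F) ≅ Z/2; Ȟ^2(U;F) ≅ 0

nonempty overlaps:
  A12={q4} A13={q5,q6,q8} A23={q1}
C dims 3,3; δ0: rk_F2 2
degree 0: 3−2−0 = 1 → Ȟ^0 ≅ Z/2
degree 1: 3−0−2 = 1 → Ȟ^1 ≅ Z/2
degree 2: 0−0−0 = 0 → Ȟ^2 ≅ 0


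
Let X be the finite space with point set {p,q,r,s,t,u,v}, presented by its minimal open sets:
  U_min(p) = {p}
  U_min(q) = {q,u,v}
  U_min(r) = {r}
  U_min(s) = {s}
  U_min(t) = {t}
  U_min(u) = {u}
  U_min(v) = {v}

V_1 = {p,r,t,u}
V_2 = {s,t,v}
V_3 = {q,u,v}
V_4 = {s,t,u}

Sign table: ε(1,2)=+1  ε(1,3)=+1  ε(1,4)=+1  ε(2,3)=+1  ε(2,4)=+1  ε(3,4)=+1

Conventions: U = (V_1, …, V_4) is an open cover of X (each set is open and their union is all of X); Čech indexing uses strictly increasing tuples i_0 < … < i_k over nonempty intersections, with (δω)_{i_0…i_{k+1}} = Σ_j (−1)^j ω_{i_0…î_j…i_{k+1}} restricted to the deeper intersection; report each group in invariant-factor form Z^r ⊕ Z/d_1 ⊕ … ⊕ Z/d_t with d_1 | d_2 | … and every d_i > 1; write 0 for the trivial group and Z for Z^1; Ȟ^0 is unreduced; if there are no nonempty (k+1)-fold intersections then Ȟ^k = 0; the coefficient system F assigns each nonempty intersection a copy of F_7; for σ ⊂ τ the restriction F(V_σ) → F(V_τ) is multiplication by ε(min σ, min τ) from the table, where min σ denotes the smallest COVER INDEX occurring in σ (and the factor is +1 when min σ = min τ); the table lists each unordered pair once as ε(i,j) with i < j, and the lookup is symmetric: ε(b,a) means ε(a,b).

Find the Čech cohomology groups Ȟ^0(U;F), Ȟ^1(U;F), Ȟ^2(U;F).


Ȟ^0 = Z/7, Ȟ^1 = Z/7 and Ȟ^2 = 0

cover nerve:
  V12={t} V13={u} V14={t,u} V23={v} V24={s,t} V34={u}
  V124={t} V134={u}
C dims 4,6,2; δ0: rk_F7 3; δ1: rk_F7 2
Ȟ^0: (4−3)−0=1 ⇒ Z/7
Ȟ^1: (6−2)−3=1 ⇒ Z/7
Ȟ^2: (2−0)−2=0 ⇒ 0


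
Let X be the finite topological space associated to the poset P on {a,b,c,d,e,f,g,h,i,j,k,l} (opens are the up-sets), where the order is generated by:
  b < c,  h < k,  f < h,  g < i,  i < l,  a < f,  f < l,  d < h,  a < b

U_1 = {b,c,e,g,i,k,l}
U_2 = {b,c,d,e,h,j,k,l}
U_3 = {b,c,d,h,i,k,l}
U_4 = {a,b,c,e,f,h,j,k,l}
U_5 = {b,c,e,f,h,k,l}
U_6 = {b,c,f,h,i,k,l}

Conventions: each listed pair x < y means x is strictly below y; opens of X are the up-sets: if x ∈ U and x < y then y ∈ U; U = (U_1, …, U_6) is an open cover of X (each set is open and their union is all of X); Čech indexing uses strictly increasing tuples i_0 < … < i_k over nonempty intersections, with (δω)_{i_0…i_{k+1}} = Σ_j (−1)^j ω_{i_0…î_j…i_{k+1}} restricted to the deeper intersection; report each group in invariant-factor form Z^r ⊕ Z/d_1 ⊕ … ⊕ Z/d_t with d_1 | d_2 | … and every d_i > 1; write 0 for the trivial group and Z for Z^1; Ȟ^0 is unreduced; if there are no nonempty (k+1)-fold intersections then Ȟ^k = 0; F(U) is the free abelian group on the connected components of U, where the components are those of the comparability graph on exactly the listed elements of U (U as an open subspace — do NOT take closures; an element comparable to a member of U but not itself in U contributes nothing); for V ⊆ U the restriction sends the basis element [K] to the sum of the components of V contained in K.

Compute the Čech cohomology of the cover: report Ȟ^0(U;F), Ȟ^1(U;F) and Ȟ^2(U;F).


nonempty overlaps:
  U12={b,c,e,k,l} U13={b,c,i,k,l} U14={b,c,e,k,l} U15={b,c,e,k,l} U16={b,c,i,k,l} U23={b,c,d,h,k,l} U24={b,c,e,h,j,k,l} U25={b,c,e,h,k,l} U26={b,c,h,k,l} U34={b,c,h,k,l} U35={b,c,h,k,l} U36={b,c,h,i,k,l} U45={b,c,e,f,h,k,l} U46={b,c,f,h,k,l} U56={b,c,f,h,k,l}
  U123={b,c,k,l} U124={b,c,e,k,l} U125={b,c,e,k,l} U126={b,c,k,l} U134={b,c,k,l} U135={b,c,k,l} U136={b,c,i,k,l} U145={b,c,e,k,l} U146={b,c,k,l} U156={b,c,k,l} U234={b,c,h,k,l} U235={b,c,h,k,l} U236={b,c,h,k,l} U245={b,c,e,h,k,l} U246={b,c,h,k,l} U256={b,c,h,k,l} U345={b,c,h,k,l} U346={b,c,h,k,l} U356={b,c,h,k,l} U456={b,c,f,h,k,l}
  U1234={b,c,k,l} U1235={b,c,k,l} U1236={b,c,k,l} U1245={b,c,e,k,l} U1246={b,c,k,l} U1256={b,c,k,l} U1345={b,c,k,l} U1346={b,c,k,l} U1356={b,c,k,l} U1456={b,c,k,l} U2345={b,c,h,k,l} U2346={b,c,h,k,l} U2356={b,c,h,k,l} U2456={b,c,h,k,l} U3456={b,c,h,k,l}
  U12345={b,c,k,l} U12346={b,c,k,l} U12356={b,c,k,l} U12456={b,c,k,l} U13456={b,c,k,l} U23456={b,c,h,k,l}
  U123456={b,c,k,l}
components per intersection:
  U1: {b,c} {e} {g,i,l} {k}
  U2: {b,c} {d,h,k} {e} {j} {l}
  U3: {b,c} {d,h,k} {i,l}
  U4: {a,b,c,f,h,k,l} {e} {j}
  U5: {b,c} {e} {f,h,k,l}
  U6: {b,c} {f,h,i,k,l}
  U12: {b,c} {e} {k} {l}
  U13: {b,c} {i,l} {k}
  U14: {b,c} {e} {k} {l}
  U15: {b,c} {e} {k} {l}
  U16: {b,c} {i,l} {k}
  U23: {b,c} {d,h,k} {l}
  U24: {b,c} {e} {h,k} {j} {l}
  U25: {b,c} {e} {h,k} {l}
  U26: {b,c} {h,k} {l}
  U34: {b,c} {h,k} {l}
  U35: {b,c} {h,k} {l}
  U36: {b,c} {h,k} {i,l}
  U45: {b,c} {e} {f,h,k,l}
  U46: {b,c} {f,h,k,l}
  U56: {b,c} {f,h,k,l}
  U123: {b,c} {k} {l}
  U124: {b,c} {e} {k} {l}
  U125: {b,c} {e} {k} {l}
  U126: {b,c} {k} {l}
  U134: {b,c} {k} {l}
  U135: {b,c} {k} {l}
  U136: {b,c} {i,l} {k}
  U145: {b,c} {e} {k} {l}
  U146: {b,c} {k} {l}
  U156: {b,c} {k} {l}
  U234: {b,c} {h,k} {l}
  U235: {b,c} {h,k} {l}
  U236: {b,c} {h,k} {l}
  U245: {b,c} {e} {h,k} {l}
  U246: {b,c} {h,k} {l}
  U256: {b,c} {h,k} {l}
  U345: {b,c} {h,k} {l}
  U346: {b,c} {h,k} {l}
  U356: {b,c} {h,k} {l}
  U456: {b,c} {f,h,k,l}
  U1234: {b,c} {k} {l}
  U1235: {b,c} {k} {l}
  U1236: {b,c} {k} {l}
  U1245: {b,c} {e} {k} {l}
  U1246: {b,c} {k} {l}
  U1256: {b,c} {k} {l}
  U1345: {b,c} {k} {l}
  U1346: {b,c} {k} {l}
  U1356: {b,c} {k} {l}
  U1456: {b,c} {k} {l}
  U2345: {b,c} {h,k} {l}
  U2346: {b,c} {h,k} {l}
  U2356: {b,c} {h,k} {l}
  U2456: {b,c} {h,k} {l}
  U3456: {b,c} {h,k} {l}
  U12345: {b,c} {k} {l}
  U12346: {b,c} {k} {l}
  U12356: {b,c} {k} {l}
  U12456: {b,c} {k} {l}
  U13456: {b,c} {k} {l}
  U23456: {b,c} {h,k} {l}
  U123456: {b,c} {k} {l}
C dims 20,49,63,46; δ0: rk 17, SNF 1^17; δ1: rk 32, SNF 1^32; δ2: rk 31, SNF 1^31
degree 0: 20−17−0 = 3 → Ȟ^0 ≅ Z^3
degree 1: 49−32−17 = 0 → Ȟ^1 ≅ 0
degree 2: 63−31−32 = 0 → Ȟ^2 ≅ 0

Ȟ^0(U;F) ≅ Z^3, Ȟ^1(U;F) ≅ 0 and Ȟ^2(U;F) ≅ 0


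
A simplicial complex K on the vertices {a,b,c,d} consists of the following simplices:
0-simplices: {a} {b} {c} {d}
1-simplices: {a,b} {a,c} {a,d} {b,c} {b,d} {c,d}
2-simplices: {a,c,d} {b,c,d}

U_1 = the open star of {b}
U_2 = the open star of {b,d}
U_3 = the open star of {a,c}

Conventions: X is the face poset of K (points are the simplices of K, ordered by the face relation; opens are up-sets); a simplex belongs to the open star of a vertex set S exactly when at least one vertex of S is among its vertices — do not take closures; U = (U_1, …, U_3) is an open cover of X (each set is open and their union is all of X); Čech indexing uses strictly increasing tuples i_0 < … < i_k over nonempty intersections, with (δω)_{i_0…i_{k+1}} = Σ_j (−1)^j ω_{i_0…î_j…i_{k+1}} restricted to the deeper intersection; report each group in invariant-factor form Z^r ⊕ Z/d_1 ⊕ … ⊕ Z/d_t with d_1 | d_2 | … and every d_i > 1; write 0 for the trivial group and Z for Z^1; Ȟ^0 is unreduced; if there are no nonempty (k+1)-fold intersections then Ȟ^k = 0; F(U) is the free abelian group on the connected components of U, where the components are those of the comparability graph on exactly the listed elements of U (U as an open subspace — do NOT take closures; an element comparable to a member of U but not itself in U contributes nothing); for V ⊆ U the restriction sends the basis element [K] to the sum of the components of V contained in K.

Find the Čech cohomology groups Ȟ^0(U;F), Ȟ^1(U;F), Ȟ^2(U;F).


nerve of the cover:
  U1={{b},{a,b},{b,c},{b,d},{b,c,d}} U2={{b},{d},{a,b},{a,d},{b,c},{b,d},{c,d},{a,c,d},{b,c,d}} U3={{a},{c},{a,b},{a,c},{a,d},{b,c},{c,d},{a,c,d},{b,c,d}}
  U12={{b},{a,b},{b,c},{b,d},{b,c,d}} U13={{a,b},{b,c},{b,c,d}} U23={{a,b},{a,d},{b,c},{c,d},{a,c,d},{b,c,d}}
  U123={{a,b},{b,c},{b,c,d}}
components per intersection:
  U1: {{b},{a,b},{b,c},{b,d},{b,c,d}}
  U2: {{b},{d},{a,b},{a,d},{b,c},{b,d},{c,d},{a,c,d},{b,c,d}}
  U3: {{a},{c},{a,b},{a,c},{a,d},{b,c},{c,d},{a,c,d},{b,c,d}}
  U12: {{b},{a,b},{b,c},{b,d},{b,c,d}}
  U13: {{a,b}} {{b,c},{b,c,d}}
  U23: {{a,b}} {{a,d},{b,c},{c,d},{a,c,d},{b,c,d}}
  U123: {{a,b}} {{b,c},{b,c,d}}
C dims 3,5,2; δ0: rk 2, SNF 1^2; δ1: rk 2, SNF 1^2
Ȟ^0 = (3 − 2) − 0 = 1, so Ȟ^0 ≅ Z
Ȟ^1 = (5 − 2) − 2 = 1, so Ȟ^1 ≅ Z
Ȟ^2 = (2 − 0) − 2 = 0, so Ȟ^2 ≅ 0

Ȟ^0(U;F) ≅ Z,  Ȟ^1(U;F) ≅ Z,  Ȟ^2(U;F) ≅ 0
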